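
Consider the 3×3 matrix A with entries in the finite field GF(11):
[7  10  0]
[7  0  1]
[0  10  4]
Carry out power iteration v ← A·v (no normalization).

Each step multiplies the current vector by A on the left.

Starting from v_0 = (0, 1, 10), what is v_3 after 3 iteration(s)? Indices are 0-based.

v_0 = (0, 1, 10).
v_1 = A·v_0 = (10, 10, 6).
v_2 = A·v_1 = (5, 10, 3).
v_3 = A·v_2 = (3, 5, 2).

v_3 = (3, 5, 2)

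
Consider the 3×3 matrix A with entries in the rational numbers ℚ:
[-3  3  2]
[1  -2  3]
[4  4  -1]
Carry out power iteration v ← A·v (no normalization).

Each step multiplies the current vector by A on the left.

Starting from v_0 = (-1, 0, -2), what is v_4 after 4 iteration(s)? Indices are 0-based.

v_4 = (-519, 189, -366)

v_0 = (-1, 0, -2).
v_1 = A·v_0 = (-1, -7, -2).
v_2 = A·v_1 = (-22, 7, -30).
v_3 = A·v_2 = (27, -126, -30).
v_4 = A·v_3 = (-519, 189, -366).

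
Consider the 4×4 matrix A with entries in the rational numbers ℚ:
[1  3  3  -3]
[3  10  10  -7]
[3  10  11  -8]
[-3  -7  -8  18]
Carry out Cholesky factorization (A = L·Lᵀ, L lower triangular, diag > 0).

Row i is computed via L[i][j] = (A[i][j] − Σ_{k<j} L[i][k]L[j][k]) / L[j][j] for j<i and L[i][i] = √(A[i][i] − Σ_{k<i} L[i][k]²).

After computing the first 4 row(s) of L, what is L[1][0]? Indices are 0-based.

Step 1: L[0][0] = √(1) = 1.
  L[1][0] = (3) / L[0][0] = 3.
Step 2: L[1][1] = √(1) = 1.
  L[2][0] = (3) / L[0][0] = 3.
  L[2][1] = (1) / L[1][1] = 1.
Step 3: L[2][2] = √(1) = 1.
  L[3][0] = (-3) / L[0][0] = -3.
  L[3][1] = (2) / L[1][1] = 2.
  L[3][2] = (-1) / L[2][2] = -1.
Step 4: L[3][3] = √(4) = 2.

L[1][0] = 3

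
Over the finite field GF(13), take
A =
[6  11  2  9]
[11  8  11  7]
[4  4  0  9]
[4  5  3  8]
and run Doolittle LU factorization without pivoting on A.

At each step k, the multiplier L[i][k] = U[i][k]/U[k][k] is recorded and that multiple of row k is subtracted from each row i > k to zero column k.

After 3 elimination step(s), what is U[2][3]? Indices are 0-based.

k=0: U[0][0]=6
  eliminate (1,0): mult=4, new row 1: (0, 3, 3, 10); set L[1][0]=4
  eliminate (2,0): mult=5, new row 2: (0, 1, 3, 3); set L[2][0]=5
  eliminate (3,0): mult=5, new row 3: (0, 2, 6, 2); set L[3][0]=5
k=1: U[1][1]=3
  eliminate (2,1): mult=9, new row 2: (0, 0, 2, 4); set L[2][1]=9
  eliminate (3,1): mult=5, new row 3: (0, 0, 4, 4); set L[3][1]=5
k=2: U[2][2]=2
  eliminate (3,2): mult=2, new row 3: (0, 0, 0, 9); set L[3][2]=2

U[2][3] = 4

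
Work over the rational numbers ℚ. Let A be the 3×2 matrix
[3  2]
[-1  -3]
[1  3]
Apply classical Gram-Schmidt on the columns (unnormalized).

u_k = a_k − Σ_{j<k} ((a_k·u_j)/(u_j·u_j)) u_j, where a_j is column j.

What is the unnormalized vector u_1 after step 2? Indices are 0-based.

Step 1: u_0 = a_0 = (3, -1, 1).
Step 2: u_1 = a_1 − (12/11)·u_0 = (-14/11, -21/11, 21/11).

u_1 = (-14/11, -21/11, 21/11)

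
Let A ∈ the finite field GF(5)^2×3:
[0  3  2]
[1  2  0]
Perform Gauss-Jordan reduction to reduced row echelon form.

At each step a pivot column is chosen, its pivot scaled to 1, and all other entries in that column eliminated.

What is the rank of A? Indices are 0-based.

step 1: exchange rows 0,1
step 1: normalize row 0 (÷1) = (1, 2, 0)
step 2: normalize row 1 (÷3) = (0, 1, 4)
  row 0: subtract 2×row1 = (1, 0, 2)

rank = 2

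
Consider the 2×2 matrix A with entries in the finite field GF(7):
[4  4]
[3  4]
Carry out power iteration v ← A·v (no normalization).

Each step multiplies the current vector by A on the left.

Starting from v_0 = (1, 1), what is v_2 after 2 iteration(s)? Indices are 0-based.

v_0 = (1, 1).
v_1 = A·v_0 = (1, 0).
v_2 = A·v_1 = (4, 3).

v_2 = (4, 3)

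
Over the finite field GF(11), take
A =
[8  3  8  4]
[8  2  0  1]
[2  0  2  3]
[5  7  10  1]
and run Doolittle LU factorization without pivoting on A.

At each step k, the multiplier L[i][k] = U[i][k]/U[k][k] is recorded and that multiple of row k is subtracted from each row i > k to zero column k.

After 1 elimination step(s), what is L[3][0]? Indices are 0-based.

Step 1: pivot at (0,0) is 8.
  row1 ← row1 − (1)·row0  ⇒  L[1][0]=1, U row1=(0, 10, 3, 8)
  row2 ← row2 − (3)·row0  ⇒  L[2][0]=3, U row2=(0, 2, 0, 2)
  row3 ← row3 − (2)·row0  ⇒  L[3][0]=2, U row3=(0, 1, 5, 4)

L[3][0] = 2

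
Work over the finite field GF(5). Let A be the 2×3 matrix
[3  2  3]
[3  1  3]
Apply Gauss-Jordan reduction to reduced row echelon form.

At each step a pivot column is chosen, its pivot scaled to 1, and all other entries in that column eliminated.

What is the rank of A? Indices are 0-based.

[1] R0 /= 3  ⇒  (1, 4, 1)
     R1 -= 3·R0  ⇒  (0, 4, 0)
[2] R1 /= 4  ⇒  (0, 1, 0)
     R0 -= 4·R1  ⇒  (1, 0, 1)

rank = 2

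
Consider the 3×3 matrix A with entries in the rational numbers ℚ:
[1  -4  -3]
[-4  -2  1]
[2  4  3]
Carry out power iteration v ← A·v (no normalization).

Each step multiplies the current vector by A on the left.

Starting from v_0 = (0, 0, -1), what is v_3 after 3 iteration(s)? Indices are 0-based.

v_3 = (89, -45, -41)

v_0 = (0, 0, -1).
v_1 = A·v_0 = (3, -1, -3).
v_2 = A·v_1 = (16, -13, -7).
v_3 = A·v_2 = (89, -45, -41).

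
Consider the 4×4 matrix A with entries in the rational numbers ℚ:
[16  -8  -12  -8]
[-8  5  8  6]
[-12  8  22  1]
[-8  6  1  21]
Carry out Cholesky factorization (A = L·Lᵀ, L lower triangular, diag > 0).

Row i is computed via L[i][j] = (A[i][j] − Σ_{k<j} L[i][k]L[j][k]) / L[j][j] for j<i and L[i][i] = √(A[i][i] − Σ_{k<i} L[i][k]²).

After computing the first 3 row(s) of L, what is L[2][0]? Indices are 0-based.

L[2][0] = -3

Step 1: L[0][0] = √(16) = 4.
  L[1][0] = (-8) / L[0][0] = -2.
Step 2: L[1][1] = √(1) = 1.
  L[2][0] = (-12) / L[0][0] = -3.
  L[2][1] = (2) / L[1][1] = 2.
Step 3: L[2][2] = √(9) = 3.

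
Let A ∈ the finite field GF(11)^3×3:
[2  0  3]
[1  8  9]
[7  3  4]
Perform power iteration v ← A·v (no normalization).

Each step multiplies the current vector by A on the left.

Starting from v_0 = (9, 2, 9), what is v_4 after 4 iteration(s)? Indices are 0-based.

v_4 = (4, 8, 7)

v_0 = (9, 2, 9).
v_1 = A·v_0 = (1, 7, 6).
v_2 = A·v_1 = (9, 1, 8).
v_3 = A·v_2 = (9, 1, 10).
v_4 = A·v_3 = (4, 8, 7).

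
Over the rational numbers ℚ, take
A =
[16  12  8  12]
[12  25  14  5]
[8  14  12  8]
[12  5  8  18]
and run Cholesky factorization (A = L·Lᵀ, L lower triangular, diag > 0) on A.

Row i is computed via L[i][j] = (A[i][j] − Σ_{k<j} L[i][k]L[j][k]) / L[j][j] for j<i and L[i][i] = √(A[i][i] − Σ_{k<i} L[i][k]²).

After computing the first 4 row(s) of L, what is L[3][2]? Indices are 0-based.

Step 1: L[0][0] = √(16) = 4.
  L[1][0] = (12) / L[0][0] = 3.
Step 2: L[1][1] = √(16) = 4.
  L[2][0] = (8) / L[0][0] = 2.
  L[2][1] = (8) / L[1][1] = 2.
Step 3: L[2][2] = √(4) = 2.
  L[3][0] = (12) / L[0][0] = 3.
  L[3][1] = (-4) / L[1][1] = -1.
  L[3][2] = (4) / L[2][2] = 2.
Step 4: L[3][3] = √(4) = 2.

L[3][2] = 2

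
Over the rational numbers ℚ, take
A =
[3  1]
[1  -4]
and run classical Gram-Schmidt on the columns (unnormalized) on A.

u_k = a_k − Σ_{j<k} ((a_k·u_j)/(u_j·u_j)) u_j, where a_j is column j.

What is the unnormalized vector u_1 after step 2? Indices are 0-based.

u_1 = (13/10, -39/10)

Step 1: u_0 = a_0 = (3, 1).
Step 2: u_1 = a_1 − (-1/10)·u_0 = (13/10, -39/10).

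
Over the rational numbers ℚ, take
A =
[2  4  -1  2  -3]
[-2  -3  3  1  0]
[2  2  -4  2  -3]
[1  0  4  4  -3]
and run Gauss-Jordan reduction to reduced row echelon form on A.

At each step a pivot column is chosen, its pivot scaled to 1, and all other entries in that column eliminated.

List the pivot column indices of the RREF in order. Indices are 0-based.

pivot columns: 0, 1, 2, 3

[1] R0 /= 2  ⇒  (1, 2, -1/2, 1, -3/2)
     R1 -= -2·R0  ⇒  (0, 1, 2, 3, -3)
     R2 -= 2·R0  ⇒  (0, -2, -3, 0, 0)
     R3 -= 1·R0  ⇒  (0, -2, 9/2, 3, -3/2)
[2] R1 /= 1  ⇒  (0, 1, 2, 3, -3)
     R0 -= 2·R1  ⇒  (1, 0, -9/2, -5, 9/2)
     R2 -= -2·R1  ⇒  (0, 0, 1, 6, -6)
     R3 -= -2·R1  ⇒  (0, 0, 17/2, 9, -15/2)
[3] R2 /= 1  ⇒  (0, 0, 1, 6, -6)
     R0 -= -9/2·R2  ⇒  (1, 0, 0, 22, -45/2)
     R1 -= 2·R2  ⇒  (0, 1, 0, -9, 9)
     R3 -= 17/2·R2  ⇒  (0, 0, 0, -42, 87/2)
[4] R3 /= -42  ⇒  (0, 0, 0, 1, -29/28)
     R0 -= 22·R3  ⇒  (1, 0, 0, 0, 2/7)
     R1 -= -9·R3  ⇒  (0, 1, 0, 0, -9/28)
     R2 -= 6·R3  ⇒  (0, 0, 1, 0, 3/14)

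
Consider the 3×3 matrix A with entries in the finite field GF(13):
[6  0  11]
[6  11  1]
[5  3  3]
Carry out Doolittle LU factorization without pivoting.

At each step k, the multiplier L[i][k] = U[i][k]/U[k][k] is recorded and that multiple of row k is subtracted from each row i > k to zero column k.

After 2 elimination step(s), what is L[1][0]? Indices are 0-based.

L[1][0] = 1

k=0: U[0][0]=6
  eliminate (1,0): mult=1, new row 1: (0, 11, 3); set L[1][0]=1
  eliminate (2,0): mult=3, new row 2: (0, 3, 9); set L[2][0]=3
k=1: U[1][1]=11
  eliminate (2,1): mult=5, new row 2: (0, 0, 7); set L[2][1]=5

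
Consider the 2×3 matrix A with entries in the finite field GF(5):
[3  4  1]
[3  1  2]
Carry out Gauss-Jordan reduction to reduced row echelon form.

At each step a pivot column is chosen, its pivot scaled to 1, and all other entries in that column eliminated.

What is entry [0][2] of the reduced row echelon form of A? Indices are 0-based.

step 1: normalize row 0 (÷3) = (1, 3, 2)
  row 1: subtract 3×row0 = (0, 2, 1)
step 2: normalize row 1 (÷2) = (0, 1, 3)
  row 0: subtract 3×row1 = (1, 0, 3)

M[0][2] = 3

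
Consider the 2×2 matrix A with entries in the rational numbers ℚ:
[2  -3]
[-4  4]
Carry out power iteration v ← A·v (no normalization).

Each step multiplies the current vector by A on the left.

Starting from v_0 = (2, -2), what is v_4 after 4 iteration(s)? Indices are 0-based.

v_4 = (2960, -4544)

v_0 = (2, -2).
v_1 = A·v_0 = (10, -16).
v_2 = A·v_1 = (68, -104).
v_3 = A·v_2 = (448, -688).
v_4 = A·v_3 = (2960, -4544).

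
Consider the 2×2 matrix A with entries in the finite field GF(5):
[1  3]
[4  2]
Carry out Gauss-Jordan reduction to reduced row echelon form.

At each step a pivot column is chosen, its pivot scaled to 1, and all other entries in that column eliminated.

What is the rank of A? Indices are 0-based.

pivot(0,0)=1: scale R0 → (1, 3)
  clear (1,0): R1 −= (4)R0 → (0, 0)
col 1: no nonzero at/below row 1; advance.

rank = 1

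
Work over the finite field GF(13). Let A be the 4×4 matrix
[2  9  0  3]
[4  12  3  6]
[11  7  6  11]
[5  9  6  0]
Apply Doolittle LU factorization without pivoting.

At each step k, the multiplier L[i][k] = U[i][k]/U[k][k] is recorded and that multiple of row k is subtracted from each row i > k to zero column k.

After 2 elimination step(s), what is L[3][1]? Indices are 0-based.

L[3][1] = 12

Step 1: pivot at (0,0) is 2.
  row1 ← row1 − (2)·row0  ⇒  L[1][0]=2, U row1=(0, 7, 3, 0)
  row2 ← row2 − (12)·row0  ⇒  L[2][0]=12, U row2=(0, 3, 6, 1)
  row3 ← row3 − (9)·row0  ⇒  L[3][0]=9, U row3=(0, 6, 6, 12)
Step 2: pivot at (1,1) is 7.
  row2 ← row2 − (6)·row1  ⇒  L[2][1]=6, U row2=(0, 0, 1, 1)
  row3 ← row3 − (12)·row1  ⇒  L[3][1]=12, U row3=(0, 0, 9, 12)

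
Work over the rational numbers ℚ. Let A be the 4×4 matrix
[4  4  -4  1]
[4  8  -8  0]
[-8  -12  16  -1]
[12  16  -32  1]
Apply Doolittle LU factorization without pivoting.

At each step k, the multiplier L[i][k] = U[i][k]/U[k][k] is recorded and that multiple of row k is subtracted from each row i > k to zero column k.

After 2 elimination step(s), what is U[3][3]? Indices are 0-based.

Step 1: pivot at (0,0) is 4.
  row1 ← row1 − (1)·row0  ⇒  L[1][0]=1, U row1=(0, 4, -4, -1)
  row2 ← row2 − (-2)·row0  ⇒  L[2][0]=-2, U row2=(0, -4, 8, 1)
  row3 ← row3 − (3)·row0  ⇒  L[3][0]=3, U row3=(0, 4, -20, -2)
Step 2: pivot at (1,1) is 4.
  row2 ← row2 − (-1)·row1  ⇒  L[2][1]=-1, U row2=(0, 0, 4, 0)
  row3 ← row3 − (1)·row1  ⇒  L[3][1]=1, U row3=(0, 0, -16, -1)

U[3][3] = -1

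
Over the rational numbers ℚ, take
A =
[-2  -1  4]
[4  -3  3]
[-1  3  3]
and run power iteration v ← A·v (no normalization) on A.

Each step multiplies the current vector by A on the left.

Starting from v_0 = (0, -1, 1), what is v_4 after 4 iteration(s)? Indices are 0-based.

v_0 = (0, -1, 1).
v_1 = A·v_0 = (5, 6, 0).
v_2 = A·v_1 = (-16, 2, 13).
v_3 = A·v_2 = (82, -31, 61).
v_4 = A·v_3 = (111, 604, 8).

v_4 = (111, 604, 8)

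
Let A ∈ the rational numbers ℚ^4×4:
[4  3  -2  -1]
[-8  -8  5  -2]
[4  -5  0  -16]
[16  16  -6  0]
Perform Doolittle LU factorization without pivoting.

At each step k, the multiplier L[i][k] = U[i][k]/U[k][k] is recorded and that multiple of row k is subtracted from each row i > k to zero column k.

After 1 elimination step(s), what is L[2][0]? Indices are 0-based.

k=0: U[0][0]=4
  eliminate (1,0): mult=-2, new row 1: (0, -2, 1, -4); set L[1][0]=-2
  eliminate (2,0): mult=1, new row 2: (0, -8, 2, -15); set L[2][0]=1
  eliminate (3,0): mult=4, new row 3: (0, 4, 2, 4); set L[3][0]=4

L[2][0] = 1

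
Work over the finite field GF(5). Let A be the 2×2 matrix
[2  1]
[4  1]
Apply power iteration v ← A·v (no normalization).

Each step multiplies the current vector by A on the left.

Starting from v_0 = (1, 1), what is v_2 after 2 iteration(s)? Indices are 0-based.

v_0 = (1, 1).
v_1 = A·v_0 = (3, 0).
v_2 = A·v_1 = (1, 2).

v_2 = (1, 2)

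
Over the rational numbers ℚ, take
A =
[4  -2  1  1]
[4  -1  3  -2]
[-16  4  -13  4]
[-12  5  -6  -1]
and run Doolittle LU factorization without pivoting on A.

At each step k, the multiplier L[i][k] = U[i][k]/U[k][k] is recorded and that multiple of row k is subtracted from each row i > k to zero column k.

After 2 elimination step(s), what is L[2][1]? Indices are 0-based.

L[2][1] = -4

[col 0] pivot 4
  R1 -= 1*R0 → (0, 1, 2, -3)  (L[1][0] := 1)
  R2 -= -4*R0 → (0, -4, -9, 8)  (L[2][0] := -4)
  R3 -= -3*R0 → (0, -1, -3, 2)  (L[3][0] := -3)
[col 1] pivot 1
  R2 -= -4*R1 → (0, 0, -1, -4)  (L[2][1] := -4)
  R3 -= -1*R1 → (0, 0, -1, -1)  (L[3][1] := -1)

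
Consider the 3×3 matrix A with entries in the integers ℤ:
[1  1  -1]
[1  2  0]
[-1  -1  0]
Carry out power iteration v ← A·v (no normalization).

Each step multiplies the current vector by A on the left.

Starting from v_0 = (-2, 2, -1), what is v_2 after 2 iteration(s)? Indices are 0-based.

v_2 = (3, 5, -3)

v_0 = (-2, 2, -1).
v_1 = A·v_0 = (1, 2, 0).
v_2 = A·v_1 = (3, 5, -3).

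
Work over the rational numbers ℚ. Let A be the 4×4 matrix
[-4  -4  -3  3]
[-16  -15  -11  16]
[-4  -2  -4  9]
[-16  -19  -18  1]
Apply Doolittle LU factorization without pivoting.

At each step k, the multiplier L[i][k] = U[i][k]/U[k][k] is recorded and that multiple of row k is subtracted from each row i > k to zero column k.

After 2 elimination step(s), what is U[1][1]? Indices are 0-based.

U[1][1] = 1

k=0: U[0][0]=-4
  eliminate (1,0): mult=4, new row 1: (0, 1, 1, 4); set L[1][0]=4
  eliminate (2,0): mult=1, new row 2: (0, 2, -1, 6); set L[2][0]=1
  eliminate (3,0): mult=4, new row 3: (0, -3, -6, -11); set L[3][0]=4
k=1: U[1][1]=1
  eliminate (2,1): mult=2, new row 2: (0, 0, -3, -2); set L[2][1]=2
  eliminate (3,1): mult=-3, new row 3: (0, 0, -3, 1); set L[3][1]=-3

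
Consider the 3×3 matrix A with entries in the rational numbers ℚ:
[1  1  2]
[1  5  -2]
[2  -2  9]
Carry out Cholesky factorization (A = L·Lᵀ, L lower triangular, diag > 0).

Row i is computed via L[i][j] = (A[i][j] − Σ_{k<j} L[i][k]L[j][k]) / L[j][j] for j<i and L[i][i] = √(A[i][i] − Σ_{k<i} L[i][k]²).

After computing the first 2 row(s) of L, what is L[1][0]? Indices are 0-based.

L[1][0] = 1

Step 1: L[0][0] = √(1) = 1.
  L[1][0] = (1) / L[0][0] = 1.
Step 2: L[1][1] = √(4) = 2.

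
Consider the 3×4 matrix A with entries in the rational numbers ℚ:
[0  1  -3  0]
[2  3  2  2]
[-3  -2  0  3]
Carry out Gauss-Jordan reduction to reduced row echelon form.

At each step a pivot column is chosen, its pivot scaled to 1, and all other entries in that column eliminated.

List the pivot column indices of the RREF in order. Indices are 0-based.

pivot columns: 0, 1, 2

pivot(0,0): swap R0↔R1
pivot(0,0)=2: scale R0 → (1, 3/2, 1, 1)
  clear (2,0): R2 −= (-3)R0 → (0, 5/2, 3, 6)
pivot(1,1)=1: scale R1 → (0, 1, -3, 0)
  clear (0,1): R0 −= (3/2)R1 → (1, 0, 11/2, 1)
  clear (2,1): R2 −= (5/2)R1 → (0, 0, 21/2, 6)
pivot(2,2)=21/2: scale R2 → (0, 0, 1, 4/7)
  clear (0,2): R0 −= (11/2)R2 → (1, 0, 0, -15/7)
  clear (1,2): R1 −= (-3)R2 → (0, 1, 0, 12/7)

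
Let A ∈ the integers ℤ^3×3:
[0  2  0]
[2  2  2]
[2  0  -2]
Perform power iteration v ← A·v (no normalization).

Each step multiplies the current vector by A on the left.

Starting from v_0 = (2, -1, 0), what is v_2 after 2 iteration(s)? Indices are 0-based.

v_2 = (4, 8, -12)

v_0 = (2, -1, 0).
v_1 = A·v_0 = (-2, 2, 4).
v_2 = A·v_1 = (4, 8, -12).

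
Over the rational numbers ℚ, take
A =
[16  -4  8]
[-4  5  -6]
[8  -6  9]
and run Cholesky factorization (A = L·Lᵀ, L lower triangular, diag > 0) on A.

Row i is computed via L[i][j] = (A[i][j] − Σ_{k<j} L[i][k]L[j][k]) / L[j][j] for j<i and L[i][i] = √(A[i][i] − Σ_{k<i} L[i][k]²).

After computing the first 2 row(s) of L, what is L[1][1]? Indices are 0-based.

L[1][1] = 2

Step 1: L[0][0] = √(16) = 4.
  L[1][0] = (-4) / L[0][0] = -1.
Step 2: L[1][1] = √(4) = 2.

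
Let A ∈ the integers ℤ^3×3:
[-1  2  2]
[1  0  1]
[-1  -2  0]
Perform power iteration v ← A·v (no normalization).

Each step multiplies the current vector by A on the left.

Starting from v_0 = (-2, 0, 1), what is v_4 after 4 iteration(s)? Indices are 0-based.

v_4 = (-38, 0, -2)

v_0 = (-2, 0, 1).
v_1 = A·v_0 = (4, -1, 2).
v_2 = A·v_1 = (-2, 6, -2).
v_3 = A·v_2 = (10, -4, -10).
v_4 = A·v_3 = (-38, 0, -2).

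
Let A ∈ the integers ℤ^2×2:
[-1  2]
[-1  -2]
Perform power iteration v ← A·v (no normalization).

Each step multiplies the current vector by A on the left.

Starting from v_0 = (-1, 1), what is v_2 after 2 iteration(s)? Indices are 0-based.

v_0 = (-1, 1).
v_1 = A·v_0 = (3, -1).
v_2 = A·v_1 = (-5, -1).

v_2 = (-5, -1)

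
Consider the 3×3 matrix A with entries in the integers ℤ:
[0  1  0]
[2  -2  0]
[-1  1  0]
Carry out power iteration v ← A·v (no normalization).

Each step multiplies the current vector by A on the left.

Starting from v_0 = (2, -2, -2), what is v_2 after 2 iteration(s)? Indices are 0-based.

v_0 = (2, -2, -2).
v_1 = A·v_0 = (-2, 8, -4).
v_2 = A·v_1 = (8, -20, 10).

v_2 = (8, -20, 10)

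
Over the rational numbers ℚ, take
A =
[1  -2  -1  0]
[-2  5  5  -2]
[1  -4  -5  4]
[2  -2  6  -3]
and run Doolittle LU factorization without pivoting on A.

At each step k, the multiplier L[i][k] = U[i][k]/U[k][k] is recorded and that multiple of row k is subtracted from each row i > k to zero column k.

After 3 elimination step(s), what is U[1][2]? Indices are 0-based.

k=0: U[0][0]=1
  eliminate (1,0): mult=-2, new row 1: (0, 1, 3, -2); set L[1][0]=-2
  eliminate (2,0): mult=1, new row 2: (0, -2, -4, 4); set L[2][0]=1
  eliminate (3,0): mult=2, new row 3: (0, 2, 8, -3); set L[3][0]=2
k=1: U[1][1]=1
  eliminate (2,1): mult=-2, new row 2: (0, 0, 2, 0); set L[2][1]=-2
  eliminate (3,1): mult=2, new row 3: (0, 0, 2, 1); set L[3][1]=2
k=2: U[2][2]=2
  eliminate (3,2): mult=1, new row 3: (0, 0, 0, 1); set L[3][2]=1

U[1][2] = 3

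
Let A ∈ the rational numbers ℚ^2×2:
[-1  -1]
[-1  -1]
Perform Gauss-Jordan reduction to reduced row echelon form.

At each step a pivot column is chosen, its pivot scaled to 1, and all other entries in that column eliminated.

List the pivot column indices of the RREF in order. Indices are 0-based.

pivot columns: 0

pivot(0,0)=-1: scale R0 → (1, 1)
  clear (1,0): R1 −= (-1)R0 → (0, 0)
col 1: no nonzero at/below row 1; advance.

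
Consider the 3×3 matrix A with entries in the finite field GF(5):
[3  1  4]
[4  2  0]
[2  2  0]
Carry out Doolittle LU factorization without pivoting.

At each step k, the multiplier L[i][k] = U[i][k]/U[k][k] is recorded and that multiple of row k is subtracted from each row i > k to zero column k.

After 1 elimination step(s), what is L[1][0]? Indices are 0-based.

[col 0] pivot 3
  R1 -= 3*R0 → (0, 4, 3)  (L[1][0] := 3)
  R2 -= 4*R0 → (0, 3, 4)  (L[2][0] := 4)

L[1][0] = 3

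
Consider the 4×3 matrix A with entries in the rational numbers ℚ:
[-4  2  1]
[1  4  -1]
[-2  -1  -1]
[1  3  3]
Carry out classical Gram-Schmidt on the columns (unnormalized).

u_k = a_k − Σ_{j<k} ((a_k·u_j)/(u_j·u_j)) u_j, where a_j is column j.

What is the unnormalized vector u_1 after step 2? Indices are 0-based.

Step 1: u_0 = a_0 = (-4, 1, -2, 1).
Step 2: u_1 = a_1 − (1/22)·u_0 = (24/11, 87/22, -10/11, 65/22).

u_1 = (24/11, 87/22, -10/11, 65/22)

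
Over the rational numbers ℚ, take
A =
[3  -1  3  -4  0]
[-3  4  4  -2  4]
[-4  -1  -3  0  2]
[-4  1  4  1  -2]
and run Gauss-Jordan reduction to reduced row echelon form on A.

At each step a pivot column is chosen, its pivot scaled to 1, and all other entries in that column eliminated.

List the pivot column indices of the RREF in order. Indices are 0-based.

pivot columns: 0, 1, 2, 3

step 1: normalize row 0 (÷3) = (1, -1/3, 1, -4/3, 0)
  row 1: subtract -3×row0 = (0, 3, 7, -6, 4)
  row 2: subtract -4×row0 = (0, -7/3, 1, -16/3, 2)
  row 3: subtract -4×row0 = (0, -1/3, 8, -13/3, -2)
step 2: normalize row 1 (÷3) = (0, 1, 7/3, -2, 4/3)
  row 0: subtract -1/3×row1 = (1, 0, 16/9, -2, 4/9)
  row 2: subtract -7/3×row1 = (0, 0, 58/9, -10, 46/9)
  row 3: subtract -1/3×row1 = (0, 0, 79/9, -5, -14/9)
step 3: normalize row 2 (÷58/9) = (0, 0, 1, -45/29, 23/29)
  row 0: subtract 16/9×row2 = (1, 0, 0, 22/29, -28/29)
  row 1: subtract 7/3×row2 = (0, 1, 0, 47/29, -15/29)
  row 3: subtract 79/9×row2 = (0, 0, 0, 250/29, -247/29)
step 4: normalize row 3 (÷250/29) = (0, 0, 0, 1, -247/250)
  row 0: subtract 22/29×row3 = (1, 0, 0, 0, -27/125)
  row 1: subtract 47/29×row3 = (0, 1, 0, 0, 271/250)
  row 2: subtract -45/29×row3 = (0, 0, 1, 0, -37/50)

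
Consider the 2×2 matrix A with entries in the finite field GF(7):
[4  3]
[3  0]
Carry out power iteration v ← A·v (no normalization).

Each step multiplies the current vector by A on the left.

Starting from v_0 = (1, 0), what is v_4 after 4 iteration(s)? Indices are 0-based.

v_0 = (1, 0).
v_1 = A·v_0 = (4, 3).
v_2 = A·v_1 = (4, 5).
v_3 = A·v_2 = (3, 5).
v_4 = A·v_3 = (6, 2).

v_4 = (6, 2)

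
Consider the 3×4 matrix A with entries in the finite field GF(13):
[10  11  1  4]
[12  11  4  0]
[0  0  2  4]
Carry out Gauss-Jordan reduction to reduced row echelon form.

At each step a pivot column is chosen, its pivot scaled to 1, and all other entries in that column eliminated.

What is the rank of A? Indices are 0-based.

rank = 3

step 1: normalize row 0 (÷10) = (1, 5, 4, 3)
  row 1: subtract 12×row0 = (0, 3, 8, 3)
step 2: normalize row 1 (÷3) = (0, 1, 7, 1)
  row 0: subtract 5×row1 = (1, 0, 8, 11)
step 3: normalize row 2 (÷2) = (0, 0, 1, 2)
  row 0: subtract 8×row2 = (1, 0, 0, 8)
  row 1: subtract 7×row2 = (0, 1, 0, 0)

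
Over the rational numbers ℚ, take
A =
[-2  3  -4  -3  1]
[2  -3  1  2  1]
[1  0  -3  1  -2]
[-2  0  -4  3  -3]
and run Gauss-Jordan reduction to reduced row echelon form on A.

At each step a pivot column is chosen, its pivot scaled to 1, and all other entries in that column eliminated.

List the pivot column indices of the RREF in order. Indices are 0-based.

step 1: normalize row 0 (÷-2) = (1, -3/2, 2, 3/2, -1/2)
  row 1: subtract 2×row0 = (0, 0, -3, -1, 2)
  row 2: subtract 1×row0 = (0, 3/2, -5, -1/2, -3/2)
  row 3: subtract -2×row0 = (0, -3, 0, 6, -4)
step 2: exchange rows 1,2
step 2: normalize row 1 (÷3/2) = (0, 1, -10/3, -1/3, -1)
  row 0: subtract -3/2×row1 = (1, 0, -3, 1, -2)
  row 3: subtract -3×row1 = (0, 0, -10, 5, -7)
step 3: normalize row 2 (÷-3) = (0, 0, 1, 1/3, -2/3)
  row 0: subtract -3×row2 = (1, 0, 0, 2, -4)
  row 1: subtract -10/3×row2 = (0, 1, 0, 7/9, -29/9)
  row 3: subtract -10×row2 = (0, 0, 0, 25/3, -41/3)
step 4: normalize row 3 (÷25/3) = (0, 0, 0, 1, -41/25)
  row 0: subtract 2×row3 = (1, 0, 0, 0, -18/25)
  row 1: subtract 7/9×row3 = (0, 1, 0, 0, -146/75)
  row 2: subtract 1/3×row3 = (0, 0, 1, 0, -3/25)

pivot columns: 0, 1, 2, 3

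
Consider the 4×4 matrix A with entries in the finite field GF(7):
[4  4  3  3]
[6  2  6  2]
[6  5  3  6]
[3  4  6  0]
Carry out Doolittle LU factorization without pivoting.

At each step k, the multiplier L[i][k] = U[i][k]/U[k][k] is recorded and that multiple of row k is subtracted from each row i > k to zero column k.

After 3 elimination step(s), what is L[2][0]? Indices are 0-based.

L[2][0] = 5

Step 1: pivot at (0,0) is 4.
  row1 ← row1 − (5)·row0  ⇒  L[1][0]=5, U row1=(0, 3, 5, 1)
  row2 ← row2 − (5)·row0  ⇒  L[2][0]=5, U row2=(0, 6, 2, 5)
  row3 ← row3 − (6)·row0  ⇒  L[3][0]=6, U row3=(0, 1, 2, 3)
Step 2: pivot at (1,1) is 3.
  row2 ← row2 − (2)·row1  ⇒  L[2][1]=2, U row2=(0, 0, 6, 3)
  row3 ← row3 − (5)·row1  ⇒  L[3][1]=5, U row3=(0, 0, 5, 5)
Step 3: pivot at (2,2) is 6.
  row3 ← row3 − (2)·row2  ⇒  L[3][2]=2, U row3=(0, 0, 0, 6)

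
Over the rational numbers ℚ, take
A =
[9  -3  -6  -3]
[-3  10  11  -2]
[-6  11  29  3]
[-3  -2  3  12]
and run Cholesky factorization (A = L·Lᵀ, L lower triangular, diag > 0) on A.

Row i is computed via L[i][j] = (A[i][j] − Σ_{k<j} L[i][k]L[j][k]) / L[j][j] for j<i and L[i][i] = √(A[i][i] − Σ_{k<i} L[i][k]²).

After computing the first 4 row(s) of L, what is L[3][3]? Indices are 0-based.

L[3][3] = 3

Step 1: L[0][0] = √(9) = 3.
  L[1][0] = (-3) / L[0][0] = -1.
Step 2: L[1][1] = √(9) = 3.
  L[2][0] = (-6) / L[0][0] = -2.
  L[2][1] = (9) / L[1][1] = 3.
Step 3: L[2][2] = √(16) = 4.
  L[3][0] = (-3) / L[0][0] = -1.
  L[3][1] = (-3) / L[1][1] = -1.
  L[3][2] = (4) / L[2][2] = 1.
Step 4: L[3][3] = √(9) = 3.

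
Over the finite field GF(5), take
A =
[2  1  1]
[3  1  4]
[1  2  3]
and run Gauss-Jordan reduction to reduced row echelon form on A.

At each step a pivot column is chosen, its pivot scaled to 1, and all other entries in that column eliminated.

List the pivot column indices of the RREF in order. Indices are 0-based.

pivot columns: 0, 1

[1] R0 /= 2  ⇒  (1, 3, 3)
     R1 -= 3·R0  ⇒  (0, 2, 0)
     R2 -= 1·R0  ⇒  (0, 4, 0)
[2] R1 /= 2  ⇒  (0, 1, 0)
     R0 -= 3·R1  ⇒  (1, 0, 3)
     R2 -= 4·R1  ⇒  (0, 0, 0)
column 2 empty below row 2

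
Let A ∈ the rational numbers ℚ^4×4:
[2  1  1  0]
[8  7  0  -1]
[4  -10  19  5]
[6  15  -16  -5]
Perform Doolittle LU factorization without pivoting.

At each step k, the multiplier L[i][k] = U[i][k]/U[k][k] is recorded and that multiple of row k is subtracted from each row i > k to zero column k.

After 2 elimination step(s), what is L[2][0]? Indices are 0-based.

L[2][0] = 2

Step 1: pivot at (0,0) is 2.
  row1 ← row1 − (4)·row0  ⇒  L[1][0]=4, U row1=(0, 3, -4, -1)
  row2 ← row2 − (2)·row0  ⇒  L[2][0]=2, U row2=(0, -12, 17, 5)
  row3 ← row3 − (3)·row0  ⇒  L[3][0]=3, U row3=(0, 12, -19, -5)
Step 2: pivot at (1,1) is 3.
  row2 ← row2 − (-4)·row1  ⇒  L[2][1]=-4, U row2=(0, 0, 1, 1)
  row3 ← row3 − (4)·row1  ⇒  L[3][1]=4, U row3=(0, 0, -3, -1)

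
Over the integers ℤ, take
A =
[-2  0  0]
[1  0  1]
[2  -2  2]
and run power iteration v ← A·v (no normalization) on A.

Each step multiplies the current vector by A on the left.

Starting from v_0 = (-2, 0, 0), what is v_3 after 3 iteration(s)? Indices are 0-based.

v_0 = (-2, 0, 0).
v_1 = A·v_0 = (4, -2, -4).
v_2 = A·v_1 = (-8, 0, 4).
v_3 = A·v_2 = (16, -4, -8).

v_3 = (16, -4, -8)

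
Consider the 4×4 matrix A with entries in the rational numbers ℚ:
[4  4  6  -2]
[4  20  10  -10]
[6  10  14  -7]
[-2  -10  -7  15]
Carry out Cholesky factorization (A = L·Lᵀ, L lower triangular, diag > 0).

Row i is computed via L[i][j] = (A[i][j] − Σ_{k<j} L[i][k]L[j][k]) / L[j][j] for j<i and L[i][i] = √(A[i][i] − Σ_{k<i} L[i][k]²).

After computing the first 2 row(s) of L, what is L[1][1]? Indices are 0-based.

Step 1: L[0][0] = √(4) = 2.
  L[1][0] = (4) / L[0][0] = 2.
Step 2: L[1][1] = √(16) = 4.

L[1][1] = 4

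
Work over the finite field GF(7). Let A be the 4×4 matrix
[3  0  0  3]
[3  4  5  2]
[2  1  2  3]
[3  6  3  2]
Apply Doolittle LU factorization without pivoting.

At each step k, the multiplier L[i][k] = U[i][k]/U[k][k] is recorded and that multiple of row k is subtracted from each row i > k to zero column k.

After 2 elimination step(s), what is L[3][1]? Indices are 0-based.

L[3][1] = 5

Step 1: pivot at (0,0) is 3.
  row1 ← row1 − (1)·row0  ⇒  L[1][0]=1, U row1=(0, 4, 5, 6)
  row2 ← row2 − (3)·row0  ⇒  L[2][0]=3, U row2=(0, 1, 2, 1)
  row3 ← row3 − (1)·row0  ⇒  L[3][0]=1, U row3=(0, 6, 3, 6)
Step 2: pivot at (1,1) is 4.
  row2 ← row2 − (2)·row1  ⇒  L[2][1]=2, U row2=(0, 0, 6, 3)
  row3 ← row3 − (5)·row1  ⇒  L[3][1]=5, U row3=(0, 0, 6, 4)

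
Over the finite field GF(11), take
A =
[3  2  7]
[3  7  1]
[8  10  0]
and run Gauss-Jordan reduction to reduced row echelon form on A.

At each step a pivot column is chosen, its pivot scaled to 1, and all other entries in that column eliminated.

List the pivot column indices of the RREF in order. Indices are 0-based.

pivot columns: 0, 1, 2

[1] R0 /= 3  ⇒  (1, 8, 6)
     R1 -= 3·R0  ⇒  (0, 5, 5)
     R2 -= 8·R0  ⇒  (0, 1, 7)
[2] R1 /= 5  ⇒  (0, 1, 1)
     R0 -= 8·R1  ⇒  (1, 0, 9)
     R2 -= 1·R1  ⇒  (0, 0, 6)
[3] R2 /= 6  ⇒  (0, 0, 1)
     R0 -= 9·R2  ⇒  (1, 0, 0)
     R1 -= 1·R2  ⇒  (0, 1, 0)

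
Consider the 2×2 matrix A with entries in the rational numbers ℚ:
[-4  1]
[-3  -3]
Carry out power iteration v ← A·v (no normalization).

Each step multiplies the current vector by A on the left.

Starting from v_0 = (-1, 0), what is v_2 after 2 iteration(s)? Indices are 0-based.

v_0 = (-1, 0).
v_1 = A·v_0 = (4, 3).
v_2 = A·v_1 = (-13, -21).

v_2 = (-13, -21)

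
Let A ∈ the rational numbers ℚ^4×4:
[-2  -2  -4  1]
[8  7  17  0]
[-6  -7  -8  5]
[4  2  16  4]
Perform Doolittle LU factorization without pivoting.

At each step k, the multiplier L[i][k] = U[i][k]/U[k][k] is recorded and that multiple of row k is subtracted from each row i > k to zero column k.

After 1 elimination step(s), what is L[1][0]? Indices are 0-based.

k=0: U[0][0]=-2
  eliminate (1,0): mult=-4, new row 1: (0, -1, 1, 4); set L[1][0]=-4
  eliminate (2,0): mult=3, new row 2: (0, -1, 4, 2); set L[2][0]=3
  eliminate (3,0): mult=-2, new row 3: (0, -2, 8, 6); set L[3][0]=-2

L[1][0] = -4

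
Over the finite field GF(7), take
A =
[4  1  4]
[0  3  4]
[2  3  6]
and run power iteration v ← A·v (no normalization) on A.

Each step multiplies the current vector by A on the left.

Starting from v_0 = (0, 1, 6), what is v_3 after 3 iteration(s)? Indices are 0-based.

v_0 = (0, 1, 6).
v_1 = A·v_0 = (4, 6, 4).
v_2 = A·v_1 = (3, 6, 1).
v_3 = A·v_2 = (1, 1, 2).

v_3 = (1, 1, 2)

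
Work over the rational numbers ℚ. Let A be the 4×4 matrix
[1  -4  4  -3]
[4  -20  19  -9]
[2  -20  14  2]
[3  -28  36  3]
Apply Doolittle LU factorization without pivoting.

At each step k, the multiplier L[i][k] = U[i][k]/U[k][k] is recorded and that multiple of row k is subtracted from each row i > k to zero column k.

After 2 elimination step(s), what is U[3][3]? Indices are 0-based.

U[3][3] = 0

Step 1: pivot at (0,0) is 1.
  row1 ← row1 − (4)·row0  ⇒  L[1][0]=4, U row1=(0, -4, 3, 3)
  row2 ← row2 − (2)·row0  ⇒  L[2][0]=2, U row2=(0, -12, 6, 8)
  row3 ← row3 − (3)·row0  ⇒  L[3][0]=3, U row3=(0, -16, 24, 12)
Step 2: pivot at (1,1) is -4.
  row2 ← row2 − (3)·row1  ⇒  L[2][1]=3, U row2=(0, 0, -3, -1)
  row3 ← row3 − (4)·row1  ⇒  L[3][1]=4, U row3=(0, 0, 12, 0)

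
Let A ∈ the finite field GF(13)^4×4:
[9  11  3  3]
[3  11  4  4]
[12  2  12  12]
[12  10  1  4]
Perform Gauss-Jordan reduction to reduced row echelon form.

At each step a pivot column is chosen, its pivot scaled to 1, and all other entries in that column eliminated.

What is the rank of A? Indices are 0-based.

step 1: normalize row 0 (÷9) = (1, 7, 9, 9)
  row 1: subtract 3×row0 = (0, 3, 3, 3)
  row 2: subtract 12×row0 = (0, 9, 8, 8)
  row 3: subtract 12×row0 = (0, 4, 10, 0)
step 2: normalize row 1 (÷3) = (0, 1, 1, 1)
  row 0: subtract 7×row1 = (1, 0, 2, 2)
  row 2: subtract 9×row1 = (0, 0, 12, 12)
  row 3: subtract 4×row1 = (0, 0, 6, 9)
step 3: normalize row 2 (÷12) = (0, 0, 1, 1)
  row 0: subtract 2×row2 = (1, 0, 0, 0)
  row 1: subtract 1×row2 = (0, 1, 0, 0)
  row 3: subtract 6×row2 = (0, 0, 0, 3)
step 4: normalize row 3 (÷3) = (0, 0, 0, 1)
  row 2: subtract 1×row3 = (0, 0, 1, 0)

rank = 4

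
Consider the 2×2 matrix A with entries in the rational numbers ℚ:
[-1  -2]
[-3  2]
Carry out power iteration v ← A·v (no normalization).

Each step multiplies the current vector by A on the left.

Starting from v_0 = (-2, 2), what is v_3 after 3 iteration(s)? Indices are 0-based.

v_0 = (-2, 2).
v_1 = A·v_0 = (-2, 10).
v_2 = A·v_1 = (-18, 26).
v_3 = A·v_2 = (-34, 106).

v_3 = (-34, 106)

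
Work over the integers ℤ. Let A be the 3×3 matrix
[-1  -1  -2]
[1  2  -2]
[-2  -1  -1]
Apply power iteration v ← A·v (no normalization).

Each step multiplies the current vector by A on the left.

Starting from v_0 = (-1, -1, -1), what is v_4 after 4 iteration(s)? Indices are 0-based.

v_4 = (-116, -41, -116)

v_0 = (-1, -1, -1).
v_1 = A·v_0 = (4, -1, 4).
v_2 = A·v_1 = (-11, -6, -11).
v_3 = A·v_2 = (39, -1, 39).
v_4 = A·v_3 = (-116, -41, -116).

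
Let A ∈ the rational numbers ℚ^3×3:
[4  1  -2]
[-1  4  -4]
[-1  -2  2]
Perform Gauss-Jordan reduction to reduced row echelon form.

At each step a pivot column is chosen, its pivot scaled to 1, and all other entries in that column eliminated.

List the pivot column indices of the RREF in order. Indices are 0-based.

pivot(0,0)=4: scale R0 → (1, 1/4, -1/2)
  clear (1,0): R1 −= (-1)R0 → (0, 17/4, -9/2)
  clear (2,0): R2 −= (-1)R0 → (0, -7/4, 3/2)
pivot(1,1)=17/4: scale R1 → (0, 1, -18/17)
  clear (0,1): R0 −= (1/4)R1 → (1, 0, -4/17)
  clear (2,1): R2 −= (-7/4)R1 → (0, 0, -6/17)
pivot(2,2)=-6/17: scale R2 → (0, 0, 1)
  clear (0,2): R0 −= (-4/17)R2 → (1, 0, 0)
  clear (1,2): R1 −= (-18/17)R2 → (0, 1, 0)

pivot columns: 0, 1, 2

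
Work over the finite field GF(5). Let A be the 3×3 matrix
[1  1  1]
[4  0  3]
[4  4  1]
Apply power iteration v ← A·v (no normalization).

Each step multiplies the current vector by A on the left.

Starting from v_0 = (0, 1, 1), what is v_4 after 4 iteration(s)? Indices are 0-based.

v_0 = (0, 1, 1).
v_1 = A·v_0 = (2, 3, 0).
v_2 = A·v_1 = (0, 3, 0).
v_3 = A·v_2 = (3, 0, 2).
v_4 = A·v_3 = (0, 3, 4).

v_4 = (0, 3, 4)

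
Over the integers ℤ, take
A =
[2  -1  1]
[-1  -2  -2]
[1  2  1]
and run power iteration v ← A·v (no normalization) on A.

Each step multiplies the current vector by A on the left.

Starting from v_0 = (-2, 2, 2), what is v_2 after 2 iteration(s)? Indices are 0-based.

v_0 = (-2, 2, 2).
v_1 = A·v_0 = (-4, -6, 4).
v_2 = A·v_1 = (2, 8, -12).

v_2 = (2, 8, -12)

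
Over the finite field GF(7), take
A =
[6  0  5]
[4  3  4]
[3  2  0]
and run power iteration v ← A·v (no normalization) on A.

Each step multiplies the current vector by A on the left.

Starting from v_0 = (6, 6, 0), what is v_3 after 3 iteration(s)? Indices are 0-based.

v_3 = (6, 0, 2)

v_0 = (6, 6, 0).
v_1 = A·v_0 = (1, 0, 2).
v_2 = A·v_1 = (2, 5, 3).
v_3 = A·v_2 = (6, 0, 2).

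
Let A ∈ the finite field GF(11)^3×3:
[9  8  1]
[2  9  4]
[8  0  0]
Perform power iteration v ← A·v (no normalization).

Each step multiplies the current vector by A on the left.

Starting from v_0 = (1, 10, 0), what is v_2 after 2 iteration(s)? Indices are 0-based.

v_0 = (1, 10, 0).
v_1 = A·v_0 = (1, 4, 8).
v_2 = A·v_1 = (5, 4, 8).

v_2 = (5, 4, 8)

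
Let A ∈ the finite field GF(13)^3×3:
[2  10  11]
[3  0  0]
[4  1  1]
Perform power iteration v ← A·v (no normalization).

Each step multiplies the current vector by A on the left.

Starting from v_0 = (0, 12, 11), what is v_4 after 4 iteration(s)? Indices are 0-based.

v_0 = (0, 12, 11).
v_1 = A·v_0 = (7, 0, 10).
v_2 = A·v_1 = (7, 8, 12).
v_3 = A·v_2 = (5, 8, 9).
v_4 = A·v_3 = (7, 2, 11).

v_4 = (7, 2, 11)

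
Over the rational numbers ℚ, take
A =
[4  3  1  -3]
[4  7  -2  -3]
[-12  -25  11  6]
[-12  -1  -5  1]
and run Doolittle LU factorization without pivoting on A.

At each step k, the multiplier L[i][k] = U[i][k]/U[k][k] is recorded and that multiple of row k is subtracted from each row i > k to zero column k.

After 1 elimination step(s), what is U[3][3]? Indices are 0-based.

U[3][3] = -8

[col 0] pivot 4
  R1 -= 1*R0 → (0, 4, -3, 0)  (L[1][0] := 1)
  R2 -= -3*R0 → (0, -16, 14, -3)  (L[2][0] := -3)
  R3 -= -3*R0 → (0, 8, -2, -8)  (L[3][0] := -3)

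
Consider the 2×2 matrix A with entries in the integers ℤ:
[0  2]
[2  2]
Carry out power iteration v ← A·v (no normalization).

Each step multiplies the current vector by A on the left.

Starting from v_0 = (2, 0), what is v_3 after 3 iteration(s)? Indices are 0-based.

v_3 = (16, 32)

v_0 = (2, 0).
v_1 = A·v_0 = (0, 4).
v_2 = A·v_1 = (8, 8).
v_3 = A·v_2 = (16, 32).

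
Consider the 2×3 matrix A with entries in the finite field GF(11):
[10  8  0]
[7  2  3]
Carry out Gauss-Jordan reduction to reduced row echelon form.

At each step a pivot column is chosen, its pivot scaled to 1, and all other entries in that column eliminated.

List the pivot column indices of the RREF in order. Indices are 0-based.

pivot columns: 0, 1

pivot(0,0)=10: scale R0 → (1, 3, 0)
  clear (1,0): R1 −= (7)R0 → (0, 3, 3)
pivot(1,1)=3: scale R1 → (0, 1, 1)
  clear (0,1): R0 −= (3)R1 → (1, 0, 8)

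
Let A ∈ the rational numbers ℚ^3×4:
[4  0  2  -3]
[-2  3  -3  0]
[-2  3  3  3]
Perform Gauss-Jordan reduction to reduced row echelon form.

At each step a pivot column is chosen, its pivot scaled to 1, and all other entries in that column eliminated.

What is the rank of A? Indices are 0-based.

rank = 3

[1] R0 /= 4  ⇒  (1, 0, 1/2, -3/4)
     R1 -= -2·R0  ⇒  (0, 3, -2, -3/2)
     R2 -= -2·R0  ⇒  (0, 3, 4, 3/2)
[2] R1 /= 3  ⇒  (0, 1, -2/3, -1/2)
     R2 -= 3·R1  ⇒  (0, 0, 6, 3)
[3] R2 /= 6  ⇒  (0, 0, 1, 1/2)
     R0 -= 1/2·R2  ⇒  (1, 0, 0, -1)
     R1 -= -2/3·R2  ⇒  (0, 1, 0, -1/6)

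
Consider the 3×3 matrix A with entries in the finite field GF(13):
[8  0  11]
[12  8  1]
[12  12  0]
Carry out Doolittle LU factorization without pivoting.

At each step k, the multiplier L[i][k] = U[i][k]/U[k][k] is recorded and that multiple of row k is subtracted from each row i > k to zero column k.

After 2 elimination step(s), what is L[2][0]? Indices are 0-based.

[col 0] pivot 8
  R1 -= 8*R0 → (0, 8, 4)  (L[1][0] := 8)
  R2 -= 8*R0 → (0, 12, 3)  (L[2][0] := 8)
[col 1] pivot 8
  R2 -= 8*R1 → (0, 0, 10)  (L[2][1] := 8)

L[2][0] = 8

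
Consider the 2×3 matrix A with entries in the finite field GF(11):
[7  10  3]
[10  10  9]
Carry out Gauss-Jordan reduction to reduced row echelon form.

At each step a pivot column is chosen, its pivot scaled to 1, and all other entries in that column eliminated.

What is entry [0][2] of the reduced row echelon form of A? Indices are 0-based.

M[0][2] = 2

step 1: normalize row 0 (÷7) = (1, 3, 2)
  row 1: subtract 10×row0 = (0, 2, 0)
step 2: normalize row 1 (÷2) = (0, 1, 0)
  row 0: subtract 3×row1 = (1, 0, 2)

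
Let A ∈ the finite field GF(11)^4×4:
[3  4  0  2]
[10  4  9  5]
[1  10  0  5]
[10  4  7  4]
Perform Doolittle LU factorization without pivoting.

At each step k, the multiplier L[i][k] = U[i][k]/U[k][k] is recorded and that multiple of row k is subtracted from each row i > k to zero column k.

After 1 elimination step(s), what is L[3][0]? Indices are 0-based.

k=0: U[0][0]=3
  eliminate (1,0): mult=7, new row 1: (0, 9, 9, 2); set L[1][0]=7
  eliminate (2,0): mult=4, new row 2: (0, 5, 0, 8); set L[2][0]=4
  eliminate (3,0): mult=7, new row 3: (0, 9, 7, 1); set L[3][0]=7

L[3][0] = 7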